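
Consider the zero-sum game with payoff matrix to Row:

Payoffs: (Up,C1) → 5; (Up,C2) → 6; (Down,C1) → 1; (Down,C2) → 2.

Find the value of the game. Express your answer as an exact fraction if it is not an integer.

5

Row minima: Up → 5, Down → 1; maximin = 5.
Column maxima: C1 → 5, C2 → 6; minimax = 5.
Since maximin = minimax = 5, there is a saddle point and the value is 5.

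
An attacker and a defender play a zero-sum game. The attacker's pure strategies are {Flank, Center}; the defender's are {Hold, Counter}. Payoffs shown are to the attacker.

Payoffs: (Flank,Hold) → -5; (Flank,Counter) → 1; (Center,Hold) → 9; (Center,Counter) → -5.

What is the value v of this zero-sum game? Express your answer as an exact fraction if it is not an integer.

Row minima: Flank → -5, Center → -5; maximin = -5.
Column maxima: Hold → 9, Counter → 1; minimax = 1.
-5 ≠ 1, so there is no saddle point; optimal play is mixed.
Let the attacker play Flank with probability p. Expected payoff against Hold: (-5)p + 9(1−p) = −14p + 9; against Counter: 1p + (-5)(1−p) = 6p − 5.
Setting these equal: −14p + 9 = 6p − 5 ⇒ −20p = -14 ⇒ p = 7/10, and the value is (-14)·(7/10) + 9 = -4/5.
For the defender: with q = P(Hold), equating Flank's and Center's payoffs gives −6q + 1 = 14q − 5 ⇒ q = 3/10.

-4/5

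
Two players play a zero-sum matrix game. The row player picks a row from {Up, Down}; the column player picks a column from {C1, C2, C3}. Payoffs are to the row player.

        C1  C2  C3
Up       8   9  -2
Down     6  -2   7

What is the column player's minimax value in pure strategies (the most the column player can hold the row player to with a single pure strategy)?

7

Column maxima: C1 → 8, C2 → 9, C3 → 7.
The smallest of these is 7.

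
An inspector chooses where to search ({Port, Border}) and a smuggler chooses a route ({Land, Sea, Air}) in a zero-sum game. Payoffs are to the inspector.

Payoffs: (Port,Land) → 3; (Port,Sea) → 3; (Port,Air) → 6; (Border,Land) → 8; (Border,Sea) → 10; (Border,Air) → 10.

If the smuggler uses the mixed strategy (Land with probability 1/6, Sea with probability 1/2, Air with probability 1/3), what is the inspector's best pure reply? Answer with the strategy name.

Expected payoff of Port: (1/6)·3 + (1/2)·3 + (1/3)·6 = 4.
Expected payoff of Border: (1/6)·8 + (1/2)·10 + (1/3)·10 = 29/3.
The largest is 29/3, so the inspector's best response is Border.

Border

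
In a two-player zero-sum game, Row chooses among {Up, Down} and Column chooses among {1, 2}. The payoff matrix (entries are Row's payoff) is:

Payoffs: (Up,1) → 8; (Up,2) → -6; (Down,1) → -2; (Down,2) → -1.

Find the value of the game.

Row minima: Up → -6, Down → -2; maximin = -2.
Column maxima: 1 → 8, 2 → -1; minimax = -1.
-2 ≠ -1, so there is no saddle point; optimal play is mixed.
Let Row play Up with probability p. Expected payoff against 1: 8p + (-2)(1−p) = 10p − 2; against 2: (-6)p + (-1)(1−p) = −5p − 1.
Setting these equal: 10p − 2 = −5p − 1 ⇒ 15p = 1 ⇒ p = 1/15, and the value is (10)·(1/15) − 2 = -4/3.
For Column: with q = P(1), equating Up's and Down's payoffs gives 14q − 6 = −q − 1 ⇒ q = 1/3.

-4/3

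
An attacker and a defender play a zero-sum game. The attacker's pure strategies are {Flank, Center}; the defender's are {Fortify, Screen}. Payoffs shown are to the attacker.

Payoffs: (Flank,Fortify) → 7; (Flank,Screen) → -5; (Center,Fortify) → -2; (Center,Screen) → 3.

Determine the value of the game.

11/17

Row minima: Flank → -5, Center → -2; maximin = -2.
Column maxima: Fortify → 7, Screen → 3; minimax = 3.
-2 ≠ 3, so there is no saddle point; optimal play is mixed.
Let the attacker play Flank with probability p. Expected payoff against Fortify: 7p + (-2)(1−p) = 9p − 2; against Screen: (-5)p + 3(1−p) = −8p + 3.
Setting these equal: 9p − 2 = −8p + 3 ⇒ 17p = 5 ⇒ p = 5/17, and the value is (9)·(5/17) − 2 = 11/17.
For the defender: with q = P(Fortify), equating Flank's and Center's payoffs gives 12q − 5 = −5q + 3 ⇒ q = 8/17.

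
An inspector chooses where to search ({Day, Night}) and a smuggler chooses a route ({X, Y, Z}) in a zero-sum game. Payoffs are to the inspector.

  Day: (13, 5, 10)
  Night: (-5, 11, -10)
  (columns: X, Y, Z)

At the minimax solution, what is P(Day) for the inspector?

Row minima: Day → 5, Night → -10; maximin = 5.
Column maxima: X → 13, Y → 11, Z → 10; minimax = 10.
5 ≠ 10, so there is no saddle point; optimal play is mixed.
X is strictly dominated by Z (it gives the inspector strictly more in every row), so the smuggler never plays it.
On the remaining 2×2 (Day, Night vs Y, Z):
Let the inspector play Day with probability p. Expected payoff against Y: 5p + 11(1−p) = −6p + 11; against Z: 10p + (-10)(1−p) = 20p − 10.
Setting these equal: −6p + 11 = 20p − 10 ⇒ −26p = -21 ⇒ p = 21/26, and the value is (-6)·(21/26) + 11 = 80/13.
For the smuggler: with q = P(Y), equating Day's and Night's payoffs gives −5q + 10 = 21q − 10 ⇒ q = 10/13.

21/26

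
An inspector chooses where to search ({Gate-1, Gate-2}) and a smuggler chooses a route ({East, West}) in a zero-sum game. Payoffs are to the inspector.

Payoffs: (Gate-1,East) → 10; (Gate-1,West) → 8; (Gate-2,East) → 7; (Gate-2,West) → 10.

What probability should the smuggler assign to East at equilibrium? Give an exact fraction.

Row minima: Gate-1 → 8, Gate-2 → 7; maximin = 8.
Column maxima: East → 10, West → 10; minimax = 10.
8 ≠ 10, so there is no saddle point; optimal play is mixed.
Let the inspector play Gate-1 with probability p. Expected payoff against East: 10p + 7(1−p) = 3p + 7; against West: 8p + 10(1−p) = −2p + 10.
Setting these equal: 3p + 7 = −2p + 10 ⇒ 5p = 3 ⇒ p = 3/5, and the value is (3)·(3/5) + 7 = 44/5.
For the smuggler: with q = P(East), equating Gate-1's and Gate-2's payoffs gives 2q + 8 = −3q + 10 ⇒ q = 2/5.

2/5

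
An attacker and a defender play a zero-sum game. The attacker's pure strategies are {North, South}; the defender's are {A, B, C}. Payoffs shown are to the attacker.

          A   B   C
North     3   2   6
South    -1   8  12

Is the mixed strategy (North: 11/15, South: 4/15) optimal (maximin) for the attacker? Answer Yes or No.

Against A this mix gives (11/15)·3 + (4/15)·(-1) = 29/15.
Against B this mix gives (11/15)·2 + (4/15)·8 = 18/5.
Against C this mix gives (11/15)·6 + (4/15)·12 = 38/5.
The defender will play A, holding the attacker to 29/15. Shifting weight toward the row that does better against A would raise this floor (the equalizing mix achieves 13/5 against both A and B), so the proposed strategy is not optimal.

No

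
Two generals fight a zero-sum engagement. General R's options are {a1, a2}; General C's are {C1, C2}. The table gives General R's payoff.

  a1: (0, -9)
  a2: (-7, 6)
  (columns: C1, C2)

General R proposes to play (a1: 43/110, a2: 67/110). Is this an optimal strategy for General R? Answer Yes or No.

Against C1 this mix gives (43/110)·0 + (67/110)·(-7) = -469/110.
Against C2 this mix gives (43/110)·(-9) + (67/110)·6 = 3/22.
General C will play C1, holding General R to -469/110. Shifting weight toward the row that does better against C1 would raise this floor (the equalizing mix achieves -63/22 against both C1 and C2), so the proposed strategy is not optimal.

No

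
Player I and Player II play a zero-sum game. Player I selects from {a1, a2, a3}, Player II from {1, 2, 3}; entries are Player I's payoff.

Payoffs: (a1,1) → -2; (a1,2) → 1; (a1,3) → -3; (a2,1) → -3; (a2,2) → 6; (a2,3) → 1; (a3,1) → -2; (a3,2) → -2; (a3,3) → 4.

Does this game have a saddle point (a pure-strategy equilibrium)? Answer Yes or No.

Row minima: a1 → -3, a2 → -3, a3 → -2; maximin = -2.
Column maxima: 1 → -2, 2 → 6, 3 → 4; minimax = -2.
maximin = minimax = -2, so a saddle point exists.

Yes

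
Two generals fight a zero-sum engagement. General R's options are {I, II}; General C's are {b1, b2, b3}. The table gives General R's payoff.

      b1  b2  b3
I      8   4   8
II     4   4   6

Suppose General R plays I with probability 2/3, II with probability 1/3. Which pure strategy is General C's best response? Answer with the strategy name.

b2

If General C plays b1, General R's expected payoff is (2/3)·8 + (1/3)·4 = 20/3.
If General C plays b2, General R's expected payoff is (2/3)·4 + (1/3)·4 = 4.
If General C plays b3, General R's expected payoff is (2/3)·8 + (1/3)·6 = 22/3.
General C minimizes General R's payoff; the smallest is 4, so the best response is b2.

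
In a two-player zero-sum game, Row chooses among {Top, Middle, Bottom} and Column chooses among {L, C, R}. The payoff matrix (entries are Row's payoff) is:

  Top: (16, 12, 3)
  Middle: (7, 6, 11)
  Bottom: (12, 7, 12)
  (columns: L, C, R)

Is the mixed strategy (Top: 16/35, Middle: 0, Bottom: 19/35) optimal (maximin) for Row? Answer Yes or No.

Against L this mix gives (16/35)·16 + (19/35)·12 = 484/35.
Against C this mix gives (16/35)·12 + (19/35)·7 = 65/7.
Against R this mix gives (16/35)·3 + (19/35)·12 = 276/35.
Column will play R, holding Row to 276/35. Shifting weight toward the row that does better against R would raise this floor (the equalizing mix achieves 123/14 against both R and C), so the proposed strategy is not optimal.

No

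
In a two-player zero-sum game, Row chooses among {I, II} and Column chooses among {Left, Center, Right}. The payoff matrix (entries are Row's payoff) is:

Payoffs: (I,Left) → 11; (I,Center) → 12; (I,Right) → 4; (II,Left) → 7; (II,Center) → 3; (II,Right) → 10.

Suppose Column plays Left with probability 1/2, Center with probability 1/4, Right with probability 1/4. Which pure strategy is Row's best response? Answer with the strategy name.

I

Expected payoff of I: (1/2)·11 + (1/4)·12 + (1/4)·4 = 19/2.
Expected payoff of II: (1/2)·7 + (1/4)·3 + (1/4)·10 = 27/4.
The largest is 19/2, so Row's best response is I.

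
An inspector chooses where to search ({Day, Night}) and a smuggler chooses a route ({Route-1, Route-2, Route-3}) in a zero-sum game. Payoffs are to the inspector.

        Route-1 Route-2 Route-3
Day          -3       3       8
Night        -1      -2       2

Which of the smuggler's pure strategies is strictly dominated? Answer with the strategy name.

Route-1 holds the inspector's payoff strictly below Route-3 in every row: -3 < 8, -1 < 2.
So Route-3 is strictly dominated for the smuggler.

Route-3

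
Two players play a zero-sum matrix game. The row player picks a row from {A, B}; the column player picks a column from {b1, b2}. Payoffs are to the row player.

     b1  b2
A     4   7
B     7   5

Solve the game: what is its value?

Row minima: A → 4, B → 5; maximin = 5.
Column maxima: b1 → 7, b2 → 7; minimax = 7.
5 ≠ 7, so there is no saddle point; optimal play is mixed.
Let the row player play A with probability p. Expected payoff against b1: 4p + 7(1−p) = −3p + 7; against b2: 7p + 5(1−p) = 2p + 5.
Setting these equal: −3p + 7 = 2p + 5 ⇒ −5p = -2 ⇒ p = 2/5, and the value is (-3)·(2/5) + 7 = 29/5.
For the column player: with q = P(b1), equating A's and B's payoffs gives −3q + 7 = 2q + 5 ⇒ q = 2/5.

29/5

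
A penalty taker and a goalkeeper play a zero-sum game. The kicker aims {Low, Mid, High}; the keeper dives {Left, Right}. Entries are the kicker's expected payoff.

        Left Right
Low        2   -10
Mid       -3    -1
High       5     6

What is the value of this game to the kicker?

5

Row minima: Low → -10, Mid → -3, High → 5; maximin = 5.
Column maxima: Left → 5, Right → 6; minimax = 5.
Since maximin = minimax = 5, there is a saddle point and the value is 5.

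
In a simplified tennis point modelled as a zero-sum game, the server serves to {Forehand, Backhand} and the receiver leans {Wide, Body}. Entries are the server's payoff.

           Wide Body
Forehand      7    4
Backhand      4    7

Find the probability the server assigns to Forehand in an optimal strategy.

Row minima: Forehand → 4, Backhand → 4; maximin = 4.
Column maxima: Wide → 7, Body → 7; minimax = 7.
4 ≠ 7, so there is no saddle point; optimal play is mixed.
Let the server play Forehand with probability p. Expected payoff against Wide: 7p + 4(1−p) = 3p + 4; against Body: 4p + 7(1−p) = −3p + 7.
Setting these equal: 3p + 4 = −3p + 7 ⇒ 6p = 3 ⇒ p = 1/2, and the value is (3)·(1/2) + 4 = 11/2.
For the receiver: with q = P(Wide), equating Forehand's and Backhand's payoffs gives 3q + 4 = −3q + 7 ⇒ q = 1/2.

1/2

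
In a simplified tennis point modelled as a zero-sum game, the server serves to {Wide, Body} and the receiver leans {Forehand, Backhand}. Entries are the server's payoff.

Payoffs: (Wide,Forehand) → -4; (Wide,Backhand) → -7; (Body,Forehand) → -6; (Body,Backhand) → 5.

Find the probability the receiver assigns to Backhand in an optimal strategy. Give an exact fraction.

Row minima: Wide → -7, Body → -6; maximin = -6.
Column maxima: Forehand → -4, Backhand → 5; minimax = -4.
-6 ≠ -4, so there is no saddle point; optimal play is mixed.
Let the server play Wide with probability p. Expected payoff against Forehand: (-4)p + (-6)(1−p) = 2p − 6; against Backhand: (-7)p + 5(1−p) = −12p + 5.
Setting these equal: 2p − 6 = −12p + 5 ⇒ 14p = 11 ⇒ p = 11/14, and the value is (2)·(11/14) − 6 = -31/7.
For the receiver: with q = P(Forehand), equating Wide's and Body's payoffs gives 3q − 7 = −11q + 5 ⇒ q = 6/7.

1/7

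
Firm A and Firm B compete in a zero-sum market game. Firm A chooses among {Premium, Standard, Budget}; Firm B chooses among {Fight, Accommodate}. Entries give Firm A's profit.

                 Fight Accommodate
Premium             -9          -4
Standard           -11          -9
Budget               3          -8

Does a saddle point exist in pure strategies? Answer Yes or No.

No

Row minima: Premium → -9, Standard → -11, Budget → -8; maximin = -8.
Column maxima: Fight → 3, Accommodate → -4; minimax = -4.
-8 ≠ -4, so no pure-strategy equilibrium exists.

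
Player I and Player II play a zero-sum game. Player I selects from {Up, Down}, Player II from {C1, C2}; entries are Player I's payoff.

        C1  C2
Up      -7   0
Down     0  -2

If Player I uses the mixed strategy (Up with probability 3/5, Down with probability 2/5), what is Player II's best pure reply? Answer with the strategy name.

C1

If Player II plays C1, Player I's expected payoff is (3/5)·(-7) + (2/5)·0 = -21/5.
If Player II plays C2, Player I's expected payoff is (3/5)·0 + (2/5)·(-2) = -4/5.
Player II minimizes Player I's payoff; the smallest is -21/5, so the best response is C1.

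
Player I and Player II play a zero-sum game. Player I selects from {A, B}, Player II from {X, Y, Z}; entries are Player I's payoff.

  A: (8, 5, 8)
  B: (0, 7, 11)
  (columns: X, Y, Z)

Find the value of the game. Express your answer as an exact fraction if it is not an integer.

Row minima: A → 5, B → 0; maximin = 5.
Column maxima: X → 8, Y → 7, Z → 11; minimax = 7.
5 ≠ 7, so there is no saddle point; optimal play is mixed.
Z is strictly dominated by Y (it gives Player I strictly more in every row), so Player II never plays it.
On the remaining 2×2 (A, B vs X, Y):
Let Player I play A with probability p. Expected payoff against X: 8p + 0(1−p) = 8p; against Y: 5p + 7(1−p) = −2p + 7.
Setting these equal: 8p = −2p + 7 ⇒ 10p = 7 ⇒ p = 7/10, and the value is (8)·(7/10) = 28/5.
For Player II: with q = P(X), equating A's and B's payoffs gives 3q + 5 = −7q + 7 ⇒ q = 1/5.

28/5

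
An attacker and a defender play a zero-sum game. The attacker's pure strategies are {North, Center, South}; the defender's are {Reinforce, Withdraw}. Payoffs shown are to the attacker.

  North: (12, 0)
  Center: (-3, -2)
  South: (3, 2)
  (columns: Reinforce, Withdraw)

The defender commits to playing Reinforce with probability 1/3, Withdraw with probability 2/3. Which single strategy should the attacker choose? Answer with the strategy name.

Expected payoff of North: (1/3)·12 + (2/3)·0 = 4.
Expected payoff of Center: (1/3)·(-3) + (2/3)·(-2) = -7/3.
Expected payoff of South: (1/3)·3 + (2/3)·2 = 7/3.
The largest is 4, so the attacker's best response is North.

North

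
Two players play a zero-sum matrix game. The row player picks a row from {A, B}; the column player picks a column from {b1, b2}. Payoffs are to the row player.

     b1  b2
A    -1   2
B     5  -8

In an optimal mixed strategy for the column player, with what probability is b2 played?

3/8

Row minima: A → -1, B → -8; maximin = -1.
Column maxima: b1 → 5, b2 → 2; minimax = 2.
-1 ≠ 2, so there is no saddle point; optimal play is mixed.
Let the row player play A with probability p. Expected payoff against b1: (-1)p + 5(1−p) = −6p + 5; against b2: 2p + (-8)(1−p) = 10p − 8.
Setting these equal: −6p + 5 = 10p − 8 ⇒ −16p = -13 ⇒ p = 13/16, and the value is (-6)·(13/16) + 5 = 1/8.
For the column player: with q = P(b1), equating A's and B's payoffs gives −3q + 2 = 13q − 8 ⇒ q = 5/8.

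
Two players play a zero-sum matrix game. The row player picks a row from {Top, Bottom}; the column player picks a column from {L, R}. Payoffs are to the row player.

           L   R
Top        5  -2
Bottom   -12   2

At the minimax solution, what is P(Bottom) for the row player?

Row minima: Top → -2, Bottom → -12; maximin = -2.
Column maxima: L → 5, R → 2; minimax = 2.
-2 ≠ 2, so there is no saddle point; optimal play is mixed.
Let the row player play Top with probability p. Expected payoff against L: 5p + (-12)(1−p) = 17p − 12; against R: (-2)p + 2(1−p) = −4p + 2.
Setting these equal: 17p − 12 = −4p + 2 ⇒ 21p = 14 ⇒ p = 2/3, and the value is (17)·(2/3) − 12 = -2/3.
For the column player: with q = P(L), equating Top's and Bottom's payoffs gives 7q − 2 = −14q + 2 ⇒ q = 4/21.

1/3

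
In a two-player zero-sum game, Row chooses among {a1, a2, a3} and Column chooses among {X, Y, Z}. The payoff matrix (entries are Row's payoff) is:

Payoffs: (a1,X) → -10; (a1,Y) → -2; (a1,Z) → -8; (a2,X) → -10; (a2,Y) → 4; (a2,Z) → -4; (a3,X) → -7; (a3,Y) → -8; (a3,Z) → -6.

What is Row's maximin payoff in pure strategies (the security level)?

Row minima: a1 → -10, a2 → -10, a3 → -8.
The best of these is -8.

-8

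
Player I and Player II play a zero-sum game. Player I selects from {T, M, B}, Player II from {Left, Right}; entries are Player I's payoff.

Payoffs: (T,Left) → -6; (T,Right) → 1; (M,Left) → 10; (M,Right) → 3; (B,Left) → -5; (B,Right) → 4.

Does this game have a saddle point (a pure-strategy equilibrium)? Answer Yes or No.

No

Row minima: T → -6, M → 3, B → -5; maximin = 3.
Column maxima: Left → 10, Right → 4; minimax = 4.
3 ≠ 4, so no pure-strategy equilibrium exists.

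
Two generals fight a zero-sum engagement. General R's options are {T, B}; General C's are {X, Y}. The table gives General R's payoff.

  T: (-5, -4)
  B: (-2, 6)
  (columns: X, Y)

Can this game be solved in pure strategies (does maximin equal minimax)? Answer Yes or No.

Row minima: T → -5, B → -2; maximin = -2.
Column maxima: X → -2, Y → 6; minimax = -2.
maximin = minimax = -2, so a saddle point exists.

Yes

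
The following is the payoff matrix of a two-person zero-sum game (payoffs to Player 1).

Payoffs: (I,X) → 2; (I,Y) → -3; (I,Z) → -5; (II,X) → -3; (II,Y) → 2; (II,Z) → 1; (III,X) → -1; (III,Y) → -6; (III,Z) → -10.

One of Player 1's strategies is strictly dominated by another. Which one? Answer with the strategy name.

I gives a strictly higher payoff than III against every column: 2 > -1, -3 > -6, -5 > -10.
So III is strictly dominated and Player 1 never plays it.

III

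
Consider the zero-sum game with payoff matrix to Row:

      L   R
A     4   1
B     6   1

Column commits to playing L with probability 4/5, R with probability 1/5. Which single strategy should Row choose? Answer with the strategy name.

Expected payoff of A: (4/5)·4 + (1/5)·1 = 17/5.
Expected payoff of B: (4/5)·6 + (1/5)·1 = 5.
The largest is 5, so Row's best response is B.

B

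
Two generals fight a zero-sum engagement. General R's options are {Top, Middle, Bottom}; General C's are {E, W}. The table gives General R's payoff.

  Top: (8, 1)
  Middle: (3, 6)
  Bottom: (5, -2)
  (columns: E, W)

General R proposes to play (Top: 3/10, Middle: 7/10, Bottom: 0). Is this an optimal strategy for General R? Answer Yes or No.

Yes

Against E this mix gives (3/10)·8 + (7/10)·3 = 9/2.
Against W this mix gives (3/10)·1 + (7/10)·6 = 9/2.
All of General C's active replies (E, W) yield 9/2, and no column does worse for General R. The mix makes General C indifferent and guarantees 9/2, so it is optimal.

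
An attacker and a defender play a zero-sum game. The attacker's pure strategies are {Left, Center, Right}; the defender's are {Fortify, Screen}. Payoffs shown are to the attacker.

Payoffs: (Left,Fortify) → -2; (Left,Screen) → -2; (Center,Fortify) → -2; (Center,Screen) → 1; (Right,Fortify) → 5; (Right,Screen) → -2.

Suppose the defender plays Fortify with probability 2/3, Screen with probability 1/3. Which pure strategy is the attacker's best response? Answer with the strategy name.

Right

Expected payoff of Left: (2/3)·(-2) + (1/3)·(-2) = -2.
Expected payoff of Center: (2/3)·(-2) + (1/3)·1 = -1.
Expected payoff of Right: (2/3)·5 + (1/3)·(-2) = 8/3.
The largest is 8/3, so the attacker's best response is Right.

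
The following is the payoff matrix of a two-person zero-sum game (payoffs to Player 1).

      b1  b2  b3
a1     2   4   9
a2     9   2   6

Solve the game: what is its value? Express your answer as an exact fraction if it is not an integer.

Row minima: a1 → 2, a2 → 2; maximin = 2.
Column maxima: b1 → 9, b2 → 4, b3 → 9; minimax = 4.
2 ≠ 4, so there is no saddle point; optimal play is mixed.
b3 is strictly dominated by b2 (it gives Player 1 strictly more in every row), so Player 2 never plays it.
On the remaining 2×2 (a1, a2 vs b1, b2):
Let Player 1 play a1 with probability p. Expected payoff against b1: 2p + 9(1−p) = −7p + 9; against b2: 4p + 2(1−p) = 2p + 2.
Setting these equal: −7p + 9 = 2p + 2 ⇒ −9p = -7 ⇒ p = 7/9, and the value is (-7)·(7/9) + 9 = 32/9.
For Player 2: with q = P(b1), equating a1's and a2's payoffs gives −2q + 4 = 7q + 2 ⇒ q = 2/9.

32/9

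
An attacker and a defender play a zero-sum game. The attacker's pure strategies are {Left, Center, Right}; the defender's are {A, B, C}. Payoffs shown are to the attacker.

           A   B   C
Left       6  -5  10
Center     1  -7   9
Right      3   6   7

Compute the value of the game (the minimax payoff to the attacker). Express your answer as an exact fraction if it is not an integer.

51/14

Row minima: Left → -5, Center → -7, Right → 3; maximin = 3.
Column maxima: A → 6, B → 6, C → 10; minimax = 6.
3 ≠ 6, so there is no saddle point; optimal play is mixed.
Center is strictly dominated by Left, so the attacker never plays it.
C is strictly dominated by A (it gives the attacker strictly more in every row), so the defender never plays it.
On the remaining 2×2 (Left, Right vs A, B):
Let the attacker play Left with probability p. Expected payoff against A: 6p + 3(1−p) = 3p + 3; against B: (-5)p + 6(1−p) = −11p + 6.
Setting these equal: 3p + 3 = −11p + 6 ⇒ 14p = 3 ⇒ p = 3/14, and the value is (3)·(3/14) + 3 = 51/14.
For the defender: with q = P(A), equating Left's and Right's payoffs gives 11q − 5 = −3q + 6 ⇒ q = 11/14.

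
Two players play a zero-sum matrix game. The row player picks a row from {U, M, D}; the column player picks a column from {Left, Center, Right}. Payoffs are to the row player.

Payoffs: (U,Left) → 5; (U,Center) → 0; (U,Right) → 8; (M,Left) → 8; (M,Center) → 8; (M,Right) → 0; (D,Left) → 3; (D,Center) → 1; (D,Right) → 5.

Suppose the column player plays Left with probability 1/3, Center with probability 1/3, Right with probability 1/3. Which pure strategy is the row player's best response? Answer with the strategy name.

Expected payoff of U: (1/3)·5 + (1/3)·0 + (1/3)·8 = 13/3.
Expected payoff of M: (1/3)·8 + (1/3)·8 + (1/3)·0 = 16/3.
Expected payoff of D: (1/3)·3 + (1/3)·1 + (1/3)·5 = 3.
The largest is 16/3, so the row player's best response is M.

M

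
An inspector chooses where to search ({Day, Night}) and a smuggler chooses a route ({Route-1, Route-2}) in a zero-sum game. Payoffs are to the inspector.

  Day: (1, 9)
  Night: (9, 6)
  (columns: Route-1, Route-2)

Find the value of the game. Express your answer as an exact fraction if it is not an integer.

75/11

Row minima: Day → 1, Night → 6; maximin = 6.
Column maxima: Route-1 → 9, Route-2 → 9; minimax = 9.
6 ≠ 9, so there is no saddle point; optimal play is mixed.
Let the inspector play Day with probability p. Expected payoff against Route-1: 1p + 9(1−p) = −8p + 9; against Route-2: 9p + 6(1−p) = 3p + 6.
Setting these equal: −8p + 9 = 3p + 6 ⇒ −11p = -3 ⇒ p = 3/11, and the value is (-8)·(3/11) + 9 = 75/11.
For the smuggler: with q = P(Route-1), equating Day's and Night's payoffs gives −8q + 9 = 3q + 6 ⇒ q = 3/11.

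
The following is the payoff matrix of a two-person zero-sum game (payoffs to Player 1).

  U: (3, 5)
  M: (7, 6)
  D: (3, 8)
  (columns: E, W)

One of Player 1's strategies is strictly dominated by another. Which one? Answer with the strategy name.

U

M gives a strictly higher payoff than U against every column: 7 > 3, 6 > 5.
So U is strictly dominated and Player 1 never plays it.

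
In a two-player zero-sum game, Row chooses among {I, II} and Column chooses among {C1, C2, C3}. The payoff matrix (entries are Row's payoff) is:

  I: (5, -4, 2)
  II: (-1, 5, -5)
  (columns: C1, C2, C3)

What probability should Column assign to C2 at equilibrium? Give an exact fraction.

7/16

Row minima: I → -4, II → -5; maximin = -4.
Column maxima: C1 → 5, C2 → 5, C3 → 2; minimax = 2.
-4 ≠ 2, so there is no saddle point; optimal play is mixed.
C1 is strictly dominated by C3 (it gives Row strictly more in every row), so Column never plays it.
On the remaining 2×2 (I, II vs C2, C3):
Let Row play I with probability p. Expected payoff against C2: (-4)p + 5(1−p) = −9p + 5; against C3: 2p + (-5)(1−p) = 7p − 5.
Setting these equal: −9p + 5 = 7p − 5 ⇒ −16p = -10 ⇒ p = 5/8, and the value is (-9)·(5/8) + 5 = -5/8.
For Column: with q = P(C2), equating I's and II's payoffs gives −6q + 2 = 10q − 5 ⇒ q = 7/16.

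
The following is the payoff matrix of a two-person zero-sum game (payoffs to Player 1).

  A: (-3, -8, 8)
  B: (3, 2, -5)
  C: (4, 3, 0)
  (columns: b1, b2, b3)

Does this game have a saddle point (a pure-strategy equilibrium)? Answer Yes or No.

Row minima: A → -8, B → -5, C → 0; maximin = 0.
Column maxima: b1 → 4, b2 → 3, b3 → 8; minimax = 3.
0 ≠ 3, so no pure-strategy equilibrium exists.

No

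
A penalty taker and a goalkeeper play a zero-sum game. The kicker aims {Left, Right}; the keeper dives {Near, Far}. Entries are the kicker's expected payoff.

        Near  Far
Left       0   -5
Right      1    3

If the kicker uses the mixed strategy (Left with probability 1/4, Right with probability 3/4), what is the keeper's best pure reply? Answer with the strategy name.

Near

If the keeper plays Near, the kicker's expected payoff is (1/4)·0 + (3/4)·1 = 3/4.
If the keeper plays Far, the kicker's expected payoff is (1/4)·(-5) + (3/4)·3 = 1.
The keeper minimizes the kicker's payoff; the smallest is 3/4, so the best response is Near.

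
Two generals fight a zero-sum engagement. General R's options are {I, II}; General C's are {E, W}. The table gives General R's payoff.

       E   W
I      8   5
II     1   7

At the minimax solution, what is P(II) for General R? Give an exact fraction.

Row minima: I → 5, II → 1; maximin = 5.
Column maxima: E → 8, W → 7; minimax = 7.
5 ≠ 7, so there is no saddle point; optimal play is mixed.
Let General R play I with probability p. Expected payoff against E: 8p + 1(1−p) = 7p + 1; against W: 5p + 7(1−p) = −2p + 7.
Setting these equal: 7p + 1 = −2p + 7 ⇒ 9p = 6 ⇒ p = 2/3, and the value is (7)·(2/3) + 1 = 17/3.
For General C: with q = P(E), equating I's and II's payoffs gives 3q + 5 = −6q + 7 ⇒ q = 2/9.

1/3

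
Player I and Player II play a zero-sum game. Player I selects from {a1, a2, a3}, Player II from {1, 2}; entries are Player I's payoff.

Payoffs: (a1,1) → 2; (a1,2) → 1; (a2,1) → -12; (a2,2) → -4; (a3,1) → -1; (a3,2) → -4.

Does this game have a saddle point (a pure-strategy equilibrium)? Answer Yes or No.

Row minima: a1 → 1, a2 → -12, a3 → -4; maximin = 1.
Column maxima: 1 → 2, 2 → 1; minimax = 1.
maximin = minimax = 1, so a saddle point exists.

Yes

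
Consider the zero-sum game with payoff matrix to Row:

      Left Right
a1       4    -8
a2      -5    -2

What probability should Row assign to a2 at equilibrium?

4/5

Row minima: a1 → -8, a2 → -5; maximin = -5.
Column maxima: Left → 4, Right → -2; minimax = -2.
-5 ≠ -2, so there is no saddle point; optimal play is mixed.
Let Row play a1 with probability p. Expected payoff against Left: 4p + (-5)(1−p) = 9p − 5; against Right: (-8)p + (-2)(1−p) = −6p − 2.
Setting these equal: 9p − 5 = −6p − 2 ⇒ 15p = 3 ⇒ p = 1/5, and the value is (9)·(1/5) − 5 = -16/5.
For Column: with q = P(Left), equating a1's and a2's payoffs gives 12q − 8 = −3q − 2 ⇒ q = 2/5.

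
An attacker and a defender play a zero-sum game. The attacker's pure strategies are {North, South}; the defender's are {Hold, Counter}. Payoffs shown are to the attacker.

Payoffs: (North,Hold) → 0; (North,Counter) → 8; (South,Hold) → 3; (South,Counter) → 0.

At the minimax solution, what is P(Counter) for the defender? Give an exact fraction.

3/11

Row minima: North → 0, South → 0; maximin = 0.
Column maxima: Hold → 3, Counter → 8; minimax = 3.
0 ≠ 3, so there is no saddle point; optimal play is mixed.
Let the attacker play North with probability p. Expected payoff against Hold: 0p + 3(1−p) = −3p + 3; against Counter: 8p + 0(1−p) = 8p.
Setting these equal: −3p + 3 = 8p ⇒ −11p = -3 ⇒ p = 3/11, and the value is (-3)·(3/11) + 3 = 24/11.
For the defender: with q = P(Hold), equating North's and South's payoffs gives −8q + 8 = 3q ⇒ q = 8/11.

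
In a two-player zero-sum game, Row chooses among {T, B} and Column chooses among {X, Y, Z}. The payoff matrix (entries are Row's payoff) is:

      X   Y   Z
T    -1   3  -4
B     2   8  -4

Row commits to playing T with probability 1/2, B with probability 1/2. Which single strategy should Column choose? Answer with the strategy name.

If Column plays X, Row's expected payoff is (1/2)·(-1) + (1/2)·2 = 1/2.
If Column plays Y, Row's expected payoff is (1/2)·3 + (1/2)·8 = 11/2.
If Column plays Z, Row's expected payoff is (1/2)·(-4) + (1/2)·(-4) = -4.
Column minimizes Row's payoff; the smallest is -4, so the best response is Z.

Z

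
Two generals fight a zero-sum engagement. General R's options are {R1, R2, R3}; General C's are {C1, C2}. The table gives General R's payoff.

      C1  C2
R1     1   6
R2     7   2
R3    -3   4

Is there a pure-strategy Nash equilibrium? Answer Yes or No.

Row minima: R1 → 1, R2 → 2, R3 → -3; maximin = 2.
Column maxima: C1 → 7, C2 → 6; minimax = 6.
2 ≠ 6, so no pure-strategy equilibrium exists.

No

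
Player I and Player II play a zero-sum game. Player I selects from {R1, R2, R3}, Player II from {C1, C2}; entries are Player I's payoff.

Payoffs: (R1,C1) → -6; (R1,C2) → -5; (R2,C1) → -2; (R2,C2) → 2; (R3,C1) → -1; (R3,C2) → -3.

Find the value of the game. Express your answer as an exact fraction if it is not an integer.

-4/3

Row minima: R1 → -6, R2 → -2, R3 → -3; maximin = -2.
Column maxima: C1 → -1, C2 → 2; minimax = -1.
-2 ≠ -1, so there is no saddle point; optimal play is mixed.
R1 is strictly dominated by R2, so Player I never plays it.
On the remaining 2×2 (R2, R3 vs C1, C2):
Let Player I play R2 with probability p. Expected payoff against C1: (-2)p + (-1)(1−p) = −p − 1; against C2: 2p + (-3)(1−p) = 5p − 3.
Setting these equal: −p − 1 = 5p − 3 ⇒ −6p = -2 ⇒ p = 1/3, and the value is (-1)·(1/3) − 1 = -4/3.
For Player II: with q = P(C1), equating R2's and R3's payoffs gives −4q + 2 = 2q − 3 ⇒ q = 5/6.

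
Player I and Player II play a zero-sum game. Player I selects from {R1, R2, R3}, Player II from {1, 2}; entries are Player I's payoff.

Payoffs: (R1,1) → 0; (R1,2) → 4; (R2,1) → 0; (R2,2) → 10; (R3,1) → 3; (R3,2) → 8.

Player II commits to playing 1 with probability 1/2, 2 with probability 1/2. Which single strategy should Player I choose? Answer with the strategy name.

Expected payoff of R1: (1/2)·0 + (1/2)·4 = 2.
Expected payoff of R2: (1/2)·0 + (1/2)·10 = 5.
Expected payoff of R3: (1/2)·3 + (1/2)·8 = 11/2.
The largest is 11/2, so Player I's best response is R3.

R3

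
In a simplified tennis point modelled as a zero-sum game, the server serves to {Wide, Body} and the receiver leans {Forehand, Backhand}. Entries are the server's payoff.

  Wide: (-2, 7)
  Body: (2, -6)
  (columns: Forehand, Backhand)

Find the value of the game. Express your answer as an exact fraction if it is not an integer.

Row minima: Wide → -2, Body → -6; maximin = -2.
Column maxima: Forehand → 2, Backhand → 7; minimax = 2.
-2 ≠ 2, so there is no saddle point; optimal play is mixed.
Let the server play Wide with probability p. Expected payoff against Forehand: (-2)p + 2(1−p) = −4p + 2; against Backhand: 7p + (-6)(1−p) = 13p − 6.
Setting these equal: −4p + 2 = 13p − 6 ⇒ −17p = -8 ⇒ p = 8/17, and the value is (-4)·(8/17) + 2 = 2/17.
For the receiver: with q = P(Forehand), equating Wide's and Body's payoffs gives −9q + 7 = 8q − 6 ⇒ q = 13/17.

2/17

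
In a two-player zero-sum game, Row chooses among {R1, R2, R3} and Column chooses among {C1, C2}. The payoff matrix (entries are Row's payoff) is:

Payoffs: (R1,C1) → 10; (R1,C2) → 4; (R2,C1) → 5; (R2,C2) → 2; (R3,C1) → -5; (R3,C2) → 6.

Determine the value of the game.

Row minima: R1 → 4, R2 → 2, R3 → -5; maximin = 4.
Column maxima: C1 → 10, C2 → 6; minimax = 6.
4 ≠ 6, so there is no saddle point; optimal play is mixed.
R2 is strictly dominated by R1, so Row never plays it.
On the remaining 2×2 (R1, R3 vs C1, C2):
Let Row play R1 with probability p. Expected payoff against C1: 10p + (-5)(1−p) = 15p − 5; against C2: 4p + 6(1−p) = −2p + 6.
Setting these equal: 15p − 5 = −2p + 6 ⇒ 17p = 11 ⇒ p = 11/17, and the value is (15)·(11/17) − 5 = 80/17.
For Column: with q = P(C1), equating R1's and R3's payoffs gives 6q + 4 = −11q + 6 ⇒ q = 2/17.

80/17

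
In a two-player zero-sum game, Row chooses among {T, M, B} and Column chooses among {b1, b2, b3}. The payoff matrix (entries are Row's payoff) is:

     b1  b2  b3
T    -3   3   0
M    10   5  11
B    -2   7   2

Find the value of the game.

Row minima: T → -3, M → 5, B → -2; maximin = 5.
Column maxima: b1 → 10, b2 → 7, b3 → 11; minimax = 7.
5 ≠ 7, so there is no saddle point; optimal play is mixed.
T is strictly dominated by M, so Row never plays it.
b3 is strictly dominated by b1 (it gives Row strictly more in every row), so Column never plays it.
On the remaining 2×2 (M, B vs b1, b2):
Let Row play M with probability p. Expected payoff against b1: 10p + (-2)(1−p) = 12p − 2; against b2: 5p + 7(1−p) = −2p + 7.
Setting these equal: 12p − 2 = −2p + 7 ⇒ 14p = 9 ⇒ p = 9/14, and the value is (12)·(9/14) − 2 = 40/7.
For Column: with q = P(b1), equating M's and B's payoffs gives 5q + 5 = −9q + 7 ⇒ q = 1/7.

40/7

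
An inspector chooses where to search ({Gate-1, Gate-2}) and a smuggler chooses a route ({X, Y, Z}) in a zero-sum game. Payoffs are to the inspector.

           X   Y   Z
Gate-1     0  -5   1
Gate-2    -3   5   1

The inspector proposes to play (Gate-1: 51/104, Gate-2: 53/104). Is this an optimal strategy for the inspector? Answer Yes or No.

Against X this mix gives (51/104)·0 + (53/104)·(-3) = -159/104.
Against Y this mix gives (51/104)·(-5) + (53/104)·5 = 5/52.
Against Z this mix gives (51/104)·1 + (53/104)·1 = 1.
The smuggler will play X, holding the inspector to -159/104. Shifting weight toward the row that does better against X would raise this floor (the equalizing mix achieves -15/13 against both X and Y), so the proposed strategy is not optimal.

No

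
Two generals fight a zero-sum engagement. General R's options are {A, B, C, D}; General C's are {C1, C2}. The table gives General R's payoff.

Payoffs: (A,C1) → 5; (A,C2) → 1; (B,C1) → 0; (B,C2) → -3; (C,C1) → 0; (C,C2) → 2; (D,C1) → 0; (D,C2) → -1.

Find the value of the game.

Row minima: A → 1, B → -3, C → 0, D → -1; maximin = 1.
Column maxima: C1 → 5, C2 → 2; minimax = 2.
1 ≠ 2, so there is no saddle point; optimal play is mixed.
B is strictly dominated by A, so General R never plays it.
D is strictly dominated by A, so General R never plays it.
On the remaining 2×2 (A, C vs C1, C2):
Let General R play A with probability p. Expected payoff against C1: 5p + 0(1−p) = 5p; against C2: 1p + 2(1−p) = −p + 2.
Setting these equal: 5p = −p + 2 ⇒ 6p = 2 ⇒ p = 1/3, and the value is (5)·(1/3) = 5/3.
For General C: with q = P(C1), equating A's and C's payoffs gives 4q + 1 = −2q + 2 ⇒ q = 1/6.

5/3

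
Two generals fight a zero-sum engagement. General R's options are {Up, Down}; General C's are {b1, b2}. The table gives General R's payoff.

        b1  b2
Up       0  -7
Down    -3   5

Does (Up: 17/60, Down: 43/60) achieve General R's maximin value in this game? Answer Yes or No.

Against b1 this mix gives (17/60)·0 + (43/60)·(-3) = -43/20.
Against b2 this mix gives (17/60)·(-7) + (43/60)·5 = 8/5.
General C will play b1, holding General R to -43/20. Shifting weight toward the row that does better against b1 would raise this floor (the equalizing mix achieves -7/5 against both b1 and b2), so the proposed strategy is not optimal.

No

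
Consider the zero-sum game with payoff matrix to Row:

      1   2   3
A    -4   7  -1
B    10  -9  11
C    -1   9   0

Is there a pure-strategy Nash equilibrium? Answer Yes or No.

Row minima: A → -4, B → -9, C → -1; maximin = -1.
Column maxima: 1 → 10, 2 → 9, 3 → 11; minimax = 9.
-1 ≠ 9, so no pure-strategy equilibrium exists.

No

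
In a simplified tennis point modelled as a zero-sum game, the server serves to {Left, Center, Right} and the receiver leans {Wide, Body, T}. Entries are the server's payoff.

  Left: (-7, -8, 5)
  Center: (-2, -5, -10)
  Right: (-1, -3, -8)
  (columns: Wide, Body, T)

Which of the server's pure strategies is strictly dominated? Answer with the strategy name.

Right gives a strictly higher payoff than Center against every column: -1 > -2, -3 > -5, -8 > -10.
So Center is strictly dominated and the server never plays it.

Center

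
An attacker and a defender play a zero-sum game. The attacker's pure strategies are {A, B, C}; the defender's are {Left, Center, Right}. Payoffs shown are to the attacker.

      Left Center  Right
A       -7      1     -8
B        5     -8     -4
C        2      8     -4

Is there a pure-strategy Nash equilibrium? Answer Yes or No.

Yes

Row minima: A → -8, B → -8, C → -4; maximin = -4.
Column maxima: Left → 5, Center → 8, Right → -4; minimax = -4.
maximin = minimax = -4, so a saddle point exists.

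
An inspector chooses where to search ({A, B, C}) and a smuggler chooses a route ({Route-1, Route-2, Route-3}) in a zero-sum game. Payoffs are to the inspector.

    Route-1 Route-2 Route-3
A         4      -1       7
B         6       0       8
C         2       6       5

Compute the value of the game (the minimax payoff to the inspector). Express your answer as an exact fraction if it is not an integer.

Row minima: A → -1, B → 0, C → 2; maximin = 2.
Column maxima: Route-1 → 6, Route-2 → 6, Route-3 → 8; minimax = 6.
2 ≠ 6, so there is no saddle point; optimal play is mixed.
A is strictly dominated by B, so the inspector never plays it.
Route-3 is strictly dominated by Route-1 (it gives the inspector strictly more in every row), so the smuggler never plays it.
On the remaining 2×2 (B, C vs Route-1, Route-2):
Let the inspector play B with probability p. Expected payoff against Route-1: 6p + 2(1−p) = 4p + 2; against Route-2: 0p + 6(1−p) = −6p + 6.
Setting these equal: 4p + 2 = −6p + 6 ⇒ 10p = 4 ⇒ p = 2/5, and the value is (4)·(2/5) + 2 = 18/5.
For the smuggler: with q = P(Route-1), equating B's and C's payoffs gives 6q = −4q + 6 ⇒ q = 3/5.

18/5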